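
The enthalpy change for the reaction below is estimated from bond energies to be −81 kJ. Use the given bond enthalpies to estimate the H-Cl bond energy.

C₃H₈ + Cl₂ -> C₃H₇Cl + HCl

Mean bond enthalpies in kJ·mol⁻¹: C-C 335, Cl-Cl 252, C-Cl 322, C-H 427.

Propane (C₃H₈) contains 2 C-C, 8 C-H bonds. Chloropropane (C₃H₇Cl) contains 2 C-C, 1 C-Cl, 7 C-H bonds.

Let D be the H-Cl bond energy.
Σ(broken) = 2×335 + 8×427 + 1×252 = 4338
Σ(formed) = 2×335 + 1×322 + 7×427 + 1×D = 3981 + D
ΔH = Σ(broken) − Σ(formed) = (4338) − (3981 + D) = +357 − D
Setting this equal to −81 kJ gives D = 438 kJ/mol.

D(H-Cl) ≈ 438 kJ/mol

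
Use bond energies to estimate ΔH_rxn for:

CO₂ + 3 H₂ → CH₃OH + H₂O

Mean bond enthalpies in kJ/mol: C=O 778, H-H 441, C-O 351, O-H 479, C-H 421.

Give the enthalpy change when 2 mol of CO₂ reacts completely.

Bonds broken (reactants):
  C=O: 2 × 778 = 1556
  H-H: 3 × 441 = 1323
  Σ(broken) = 2879 kJ
Bonds formed (products):
  C-H: 3 × 421 = 1263
  C-O: 1 × 351 = 351
  O-H: 3 × 479 = 1437
  Σ(formed) = 3051 kJ
ΔH = Σ(broken) − Σ(formed) = 2879 − 3051 = −172 kJ
For 2× the reaction as written: 2 × (−172) = −344 kJ

ΔH = −344 kJ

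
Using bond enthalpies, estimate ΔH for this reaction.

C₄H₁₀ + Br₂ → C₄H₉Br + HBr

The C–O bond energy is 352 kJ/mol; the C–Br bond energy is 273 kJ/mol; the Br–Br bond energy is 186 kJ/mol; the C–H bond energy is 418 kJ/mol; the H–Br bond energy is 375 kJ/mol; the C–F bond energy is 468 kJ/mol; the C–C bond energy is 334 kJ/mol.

Bonds broken (reactants):
  Br–Br: 1 × 186 = 186
  C–C: 3 × 334 = 1002
  C–H: 10 × 418 = 4180
  Σ(broken) = 5368 kJ
Bonds formed (products):
  C–Br: 1 × 273 = 273
  C–C: 3 × 334 = 1002
  C–H: 9 × 418 = 3762
  H–Br: 1 × 375 = 375
  Σ(formed) = 5412 kJ
ΔH = Σ(broken) − Σ(formed) = 5368 − 5412 = −44 kJ

ΔH ≈ −44 kJ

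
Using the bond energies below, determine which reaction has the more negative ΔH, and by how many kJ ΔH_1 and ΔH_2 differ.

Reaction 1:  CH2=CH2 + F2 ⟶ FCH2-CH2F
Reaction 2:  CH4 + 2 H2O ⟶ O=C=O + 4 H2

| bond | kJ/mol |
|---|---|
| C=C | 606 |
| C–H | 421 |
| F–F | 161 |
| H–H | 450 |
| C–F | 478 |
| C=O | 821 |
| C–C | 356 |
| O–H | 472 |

Reaction 1:
  Bonds broken (reactants):
    C–H: 4 × 421 = 1684
    C=C: 1 × 606 = 606
    F–F: 1 × 161 = 161
    Σ(broken) = 2451 kJ
  Bonds formed (products):
    C–C: 1 × 356 = 356
    C–F: 2 × 478 = 956
    C–H: 4 × 421 = 1684
    Σ(formed) = 2996 kJ
  ΔH_1 = 2451 − 2996 = −545 kJ
Reaction 2:
  Bonds broken (reactants):
    C–H: 4 × 421 = 1684
    O–H: 4 × 472 = 1888
    Σ(broken) = 3572 kJ
  Bonds formed (products):
    C=O: 2 × 821 = 1642
    H–H: 4 × 450 = 1800
    Σ(formed) = 3442 kJ
  ΔH_2 = 3572 − 3442 = +130 kJ
ΔH_1 − ΔH_2 = −675 kJ, so reaction 1 has the more negative ΔH; |ΔH_1 − ΔH_2| = 675 kJ.

Reaction 1, by 675 kJ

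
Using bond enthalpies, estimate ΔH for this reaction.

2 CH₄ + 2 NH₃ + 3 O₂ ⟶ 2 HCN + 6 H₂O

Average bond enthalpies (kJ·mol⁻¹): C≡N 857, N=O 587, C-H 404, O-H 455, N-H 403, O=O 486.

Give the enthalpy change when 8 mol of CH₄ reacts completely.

Bonds broken (reactants):
  C-H: 8 × 404 = 3232
  N-H: 6 × 403 = 2418
  O=O: 3 × 486 = 1458
  Σ(broken) = 7108 kJ
Bonds formed (products):
  C≡N: 2 × 857 = 1714
  C-H: 2 × 404 = 808
  O-H: 12 × 455 = 5460
  Σ(formed) = 7982 kJ
ΔH = Σ(broken) − Σ(formed) = 7108 − 7982 = −874 kJ
For 4× the reaction as written: 4 × (−874) = −3496 kJ

ΔH = −3496 kJ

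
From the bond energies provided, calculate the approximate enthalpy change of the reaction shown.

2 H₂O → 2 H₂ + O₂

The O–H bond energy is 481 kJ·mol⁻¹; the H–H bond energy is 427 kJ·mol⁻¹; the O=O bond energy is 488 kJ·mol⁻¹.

Bonds broken (reactants):
  O–H: 4 × 481 = 1924
  Σ(broken) = 1924 kJ
Bonds formed (products):
  H–H: 2 × 427 = 854
  O=O: 1 × 488 = 488
  Σ(formed) = 1342 kJ
ΔH = Σ(broken) − Σ(formed) = 1924 − 1342 = +582 kJ

ΔH ≈ +582 kJ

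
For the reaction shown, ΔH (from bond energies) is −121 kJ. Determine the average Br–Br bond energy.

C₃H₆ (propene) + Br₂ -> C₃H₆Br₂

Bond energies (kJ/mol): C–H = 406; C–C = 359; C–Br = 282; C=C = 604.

Let D be the Br–Br bond energy.
Σ(broken) = 1×D + 1×359 + 6×406 + 1×604 = 3399 + D
Σ(formed) = 2×282 + 2×359 + 6×406 = 3718
ΔH = Σ(broken) − Σ(formed) = (3399 + D) − (3718) = −319 + D
Setting this equal to −121 kJ gives D = 198 kJ/mol.

D(Br–Br) ≈ 198 kJ/mol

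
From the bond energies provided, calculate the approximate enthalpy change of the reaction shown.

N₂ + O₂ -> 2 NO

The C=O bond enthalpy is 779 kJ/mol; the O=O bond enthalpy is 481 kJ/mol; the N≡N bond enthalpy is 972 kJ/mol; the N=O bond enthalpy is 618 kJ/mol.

Bonds broken (reactants):
  N≡N: 1 × 972 = 972
  O=O: 1 × 481 = 481
  Σ(broken) = 1453 kJ
Bonds formed (products):
  N=O: 2 × 618 = 1236
  Σ(formed) = 1236 kJ
ΔH = Σ(broken) − Σ(formed) = 1453 − 1236 = +217 kJ

ΔH ≈ +217 kJ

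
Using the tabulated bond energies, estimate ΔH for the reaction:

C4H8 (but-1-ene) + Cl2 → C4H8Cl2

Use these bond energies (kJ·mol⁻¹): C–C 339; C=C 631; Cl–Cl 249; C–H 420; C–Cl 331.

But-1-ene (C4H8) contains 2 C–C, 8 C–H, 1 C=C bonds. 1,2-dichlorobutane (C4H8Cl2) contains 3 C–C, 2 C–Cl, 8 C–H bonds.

Bonds broken (reactants):
  C–C: 2 × 339 = 678
  C–H: 8 × 420 = 3360
  C=C: 1 × 631 = 631
  Cl–Cl: 1 × 249 = 249
  Σ(broken) = 4918 kJ
Bonds formed (products):
  C–C: 3 × 339 = 1017
  C–Cl: 2 × 331 = 662
  C–H: 8 × 420 = 3360
  Σ(formed) = 5039 kJ
ΔH = Σ(broken) − Σ(formed) = 4918 − 5039 = −121 kJ

ΔH ≈ −121 kJ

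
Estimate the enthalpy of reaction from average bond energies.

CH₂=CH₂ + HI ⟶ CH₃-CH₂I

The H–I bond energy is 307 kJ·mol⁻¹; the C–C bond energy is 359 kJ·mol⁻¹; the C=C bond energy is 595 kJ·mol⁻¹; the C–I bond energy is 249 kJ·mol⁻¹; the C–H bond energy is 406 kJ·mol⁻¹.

Bonds broken (reactants):
  C–H: 4 × 406 = 1624
  C=C: 1 × 595 = 595
  H–I: 1 × 307 = 307
  Σ(broken) = 2526 kJ
Bonds formed (products):
  C–C: 1 × 359 = 359
  C–H: 5 × 406 = 2030
  C–I: 1 × 249 = 249
  Σ(formed) = 2638 kJ
ΔH = Σ(broken) − Σ(formed) = 2526 − 2638 = −112 kJ

ΔH ≈ −112 kJ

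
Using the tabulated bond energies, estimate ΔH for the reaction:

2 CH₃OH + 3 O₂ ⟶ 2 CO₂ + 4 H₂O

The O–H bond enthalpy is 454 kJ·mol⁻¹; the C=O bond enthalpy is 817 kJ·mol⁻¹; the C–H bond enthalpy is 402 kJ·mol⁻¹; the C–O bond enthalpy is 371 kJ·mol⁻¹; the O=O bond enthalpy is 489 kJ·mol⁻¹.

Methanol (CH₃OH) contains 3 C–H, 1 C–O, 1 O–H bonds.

Bonds broken (reactants):
  C–H: 6 × 402 = 2412
  C–O: 2 × 371 = 742
  O–H: 2 × 454 = 908
  O=O: 3 × 489 = 1467
  Σ(broken) = 5529 kJ
Bonds formed (products):
  C=O: 4 × 817 = 3268
  O–H: 8 × 454 = 3632
  Σ(formed) = 6900 kJ
ΔH = Σ(broken) − Σ(formed) = 5529 − 6900 = −1371 kJ

ΔH ≈ −1371 kJ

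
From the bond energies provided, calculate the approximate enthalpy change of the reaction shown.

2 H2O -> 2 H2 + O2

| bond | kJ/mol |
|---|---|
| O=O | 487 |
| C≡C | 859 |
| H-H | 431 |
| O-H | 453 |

ΔH ≈ +463 kJ

Bonds broken (reactants):
  O-H: 4 × 453 = 1812
  Σ(broken) = 1812 kJ
Bonds formed (products):
  H-H: 2 × 431 = 862
  O=O: 1 × 487 = 487
  Σ(formed) = 1349 kJ
ΔH = Σ(broken) − Σ(formed) = 1812 − 1349 = +463 kJ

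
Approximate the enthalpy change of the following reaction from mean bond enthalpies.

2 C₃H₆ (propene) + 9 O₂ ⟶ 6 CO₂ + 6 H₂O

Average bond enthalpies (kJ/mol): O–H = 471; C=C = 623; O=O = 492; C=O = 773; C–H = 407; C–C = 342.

ΔH ≈ −3686 kJ

Bonds broken (reactants):
  C–C: 2 × 342 = 684
  C–H: 12 × 407 = 4884
  C=C: 2 × 623 = 1246
  O=O: 9 × 492 = 4428
  Σ(broken) = 11242 kJ
Bonds formed (products):
  C=O: 12 × 773 = 9276
  O–H: 12 × 471 = 5652
  Σ(formed) = 14928 kJ
ΔH = Σ(broken) − Σ(formed) = 11242 − 14928 = −3686 kJ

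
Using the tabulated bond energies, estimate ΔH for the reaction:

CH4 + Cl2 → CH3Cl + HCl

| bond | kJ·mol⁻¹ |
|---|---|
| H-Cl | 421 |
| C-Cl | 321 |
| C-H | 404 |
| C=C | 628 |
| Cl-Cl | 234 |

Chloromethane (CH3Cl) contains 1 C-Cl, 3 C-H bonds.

ΔH ≈ −104 kJ

Bonds broken (reactants):
  C-H: 4 × 404 = 1616
  Cl-Cl: 1 × 234 = 234
  Σ(broken) = 1850 kJ
Bonds formed (products):
  C-Cl: 1 × 321 = 321
  C-H: 3 × 404 = 1212
  H-Cl: 1 × 421 = 421
  Σ(formed) = 1954 kJ
ΔH = Σ(broken) − Σ(formed) = 1850 − 1954 = −104 kJ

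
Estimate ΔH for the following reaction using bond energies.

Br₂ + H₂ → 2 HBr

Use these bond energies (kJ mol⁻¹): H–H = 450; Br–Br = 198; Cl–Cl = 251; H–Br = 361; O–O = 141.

Bonds broken (reactants):
  Br–Br: 1 × 198 = 198
  H–H: 1 × 450 = 450
  Σ(broken) = 648 kJ
Bonds formed (products):
  H–Br: 2 × 361 = 722
  Σ(formed) = 722 kJ
ΔH = Σ(broken) − Σ(formed) = 648 − 722 = −74 kJ

ΔH ≈ −74 kJ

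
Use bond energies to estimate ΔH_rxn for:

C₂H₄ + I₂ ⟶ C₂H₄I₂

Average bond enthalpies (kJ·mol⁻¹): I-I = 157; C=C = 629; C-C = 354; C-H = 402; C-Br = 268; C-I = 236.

Bonds broken (reactants):
  C-H: 4 × 402 = 1608
  C=C: 1 × 629 = 629
  I-I: 1 × 157 = 157
  Σ(broken) = 2394 kJ
Bonds formed (products):
  C-C: 1 × 354 = 354
  C-H: 4 × 402 = 1608
  C-I: 2 × 236 = 472
  Σ(formed) = 2434 kJ
ΔH = Σ(broken) − Σ(formed) = 2394 − 2434 = −40 kJ

ΔH ≈ −40 kJ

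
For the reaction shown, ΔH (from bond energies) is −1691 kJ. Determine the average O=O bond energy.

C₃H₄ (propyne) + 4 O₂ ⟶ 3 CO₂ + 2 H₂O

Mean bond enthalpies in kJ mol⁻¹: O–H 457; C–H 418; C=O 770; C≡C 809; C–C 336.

Let D be the O=O bond energy.
Σ(broken) = 1×809 + 1×336 + 4×418 + 4×D = 2817 + 4D
Σ(formed) = 6×770 + 4×457 = 6448
ΔH = Σ(broken) − Σ(formed) = (2817 + 4D) − (6448) = −3631 + 4D
Setting this equal to −1691 kJ gives 4D = 1940, so D = 485 kJ/mol.

D(O=O) ≈ 485 kJ/mol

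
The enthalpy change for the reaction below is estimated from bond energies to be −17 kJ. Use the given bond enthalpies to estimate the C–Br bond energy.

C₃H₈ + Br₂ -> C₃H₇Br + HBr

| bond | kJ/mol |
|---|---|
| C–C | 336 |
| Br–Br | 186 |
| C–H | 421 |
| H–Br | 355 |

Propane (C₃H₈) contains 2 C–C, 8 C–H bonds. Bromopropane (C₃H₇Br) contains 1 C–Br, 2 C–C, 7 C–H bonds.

D(C–Br) ≈ 269 kJ/mol

Let D be the C–Br bond energy.
Σ(broken) = 1×186 + 2×336 + 8×421 = 4226
Σ(formed) = 1×D + 2×336 + 7×421 + 1×355 = 3974 + D
ΔH = Σ(broken) − Σ(formed) = (4226) − (3974 + D) = +252 − D
Setting this equal to −17 kJ gives D = 269 kJ/mol.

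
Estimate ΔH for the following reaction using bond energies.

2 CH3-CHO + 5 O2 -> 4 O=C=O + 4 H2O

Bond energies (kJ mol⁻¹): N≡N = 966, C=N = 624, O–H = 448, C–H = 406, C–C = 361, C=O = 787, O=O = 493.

ΔH ≈ −1871 kJ

Bonds broken (reactants):
  C–C: 2 × 361 = 722
  C–H: 8 × 406 = 3248
  C=O: 2 × 787 = 1574
  O=O: 5 × 493 = 2465
  Σ(broken) = 8009 kJ
Bonds formed (products):
  C=O: 8 × 787 = 6296
  O–H: 8 × 448 = 3584
  Σ(formed) = 9880 kJ
ΔH = Σ(broken) − Σ(formed) = 8009 − 9880 = −1871 kJ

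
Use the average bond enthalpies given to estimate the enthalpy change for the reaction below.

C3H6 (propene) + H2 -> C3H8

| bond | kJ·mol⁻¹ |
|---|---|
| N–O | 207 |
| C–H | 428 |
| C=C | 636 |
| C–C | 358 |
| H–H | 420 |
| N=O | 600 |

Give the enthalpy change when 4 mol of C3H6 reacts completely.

ΔH = −632 kJ

Bonds broken (reactants):
  C–C: 1 × 358 = 358
  C–H: 6 × 428 = 2568
  C=C: 1 × 636 = 636
  H–H: 1 × 420 = 420
  Σ(broken) = 3982 kJ
Bonds formed (products):
  C–C: 2 × 358 = 716
  C–H: 8 × 428 = 3424
  Σ(formed) = 4140 kJ
ΔH = Σ(broken) − Σ(formed) = 3982 − 4140 = −158 kJ
For 4× the reaction as written: 4 × (−158) = −632 kJ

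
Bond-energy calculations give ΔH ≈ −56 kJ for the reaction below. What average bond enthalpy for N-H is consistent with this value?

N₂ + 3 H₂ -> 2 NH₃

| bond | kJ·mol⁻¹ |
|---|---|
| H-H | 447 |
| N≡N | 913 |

D(N-H) ≈ 385 kJ/mol

Let D be the N-H bond energy.
Σ(broken) = 3×447 + 1×913 = 2254
Σ(formed) = 6×D = 6D
ΔH = Σ(broken) − Σ(formed) = (2254) − (6D) = +2254 − 6D
Setting this equal to −56 kJ gives 6D = 2310, so D = 385 kJ/mol.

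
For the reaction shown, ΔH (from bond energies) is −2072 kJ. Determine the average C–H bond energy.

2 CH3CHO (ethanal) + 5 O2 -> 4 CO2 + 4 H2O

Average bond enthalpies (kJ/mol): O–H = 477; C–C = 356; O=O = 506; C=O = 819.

Let D be the C–H bond energy.
Σ(broken) = 2×356 + 8×D + 2×819 + 5×506 = 4880 + 8D
Σ(formed) = 8×819 + 8×477 = 10368
ΔH = Σ(broken) − Σ(formed) = (4880 + 8D) − (10368) = −5488 + 8D
Setting this equal to −2072 kJ gives 8D = 3416, so D = 427 kJ/mol.

D(C–H) ≈ 427 kJ/mol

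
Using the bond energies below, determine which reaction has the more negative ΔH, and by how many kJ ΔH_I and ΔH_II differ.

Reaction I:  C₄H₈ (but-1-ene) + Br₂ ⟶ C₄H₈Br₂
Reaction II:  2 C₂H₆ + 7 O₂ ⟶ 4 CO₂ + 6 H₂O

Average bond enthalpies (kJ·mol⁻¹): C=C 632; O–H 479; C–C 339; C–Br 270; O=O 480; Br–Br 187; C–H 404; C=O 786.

Reaction I:
  Bonds broken (reactants):
    Br–Br: 1 × 187 = 187
    C–C: 2 × 339 = 678
    C–H: 8 × 404 = 3232
    C=C: 1 × 632 = 632
    Σ(broken) = 4729 kJ
  Bonds formed (products):
    C–Br: 2 × 270 = 540
    C–C: 3 × 339 = 1017
    C–H: 8 × 404 = 3232
    Σ(formed) = 4789 kJ
  ΔH_I = 4729 − 4789 = −60 kJ
Reaction II:
  Bonds broken (reactants):
    C–C: 2 × 339 = 678
    C–H: 12 × 404 = 4848
    O=O: 7 × 480 = 3360
    Σ(broken) = 8886 kJ
  Bonds formed (products):
    C=O: 8 × 786 = 6288
    O–H: 12 × 479 = 5748
    Σ(formed) = 12036 kJ
  ΔH_II = 8886 − 12036 = −3150 kJ
ΔH_I − ΔH_II = +3090 kJ, so reaction II has the more negative ΔH; |ΔH_I − ΔH_II| = 3090 kJ.

Reaction II, by 3090 kJ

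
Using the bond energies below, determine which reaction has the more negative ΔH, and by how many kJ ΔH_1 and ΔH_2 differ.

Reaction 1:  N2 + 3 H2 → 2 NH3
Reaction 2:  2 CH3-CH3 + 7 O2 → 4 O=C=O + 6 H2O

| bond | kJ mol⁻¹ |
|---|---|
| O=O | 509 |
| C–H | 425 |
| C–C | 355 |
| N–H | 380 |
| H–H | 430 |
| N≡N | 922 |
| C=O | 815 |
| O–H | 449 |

Reaction 1:
  Bonds broken (reactants):
    H–H: 3 × 430 = 1290
    N≡N: 1 × 922 = 922
    Σ(broken) = 2212 kJ
  Bonds formed (products):
    N–H: 6 × 380 = 2280
    Σ(formed) = 2280 kJ
  ΔH_1 = 2212 − 2280 = −68 kJ
Reaction 2:
  Bonds broken (reactants):
    C–C: 2 × 355 = 710
    C–H: 12 × 425 = 5100
    O=O: 7 × 509 = 3563
    Σ(broken) = 9373 kJ
  Bonds formed (products):
    C=O: 8 × 815 = 6520
    O–H: 12 × 449 = 5388
    Σ(formed) = 11908 kJ
  ΔH_2 = 9373 − 11908 = −2535 kJ
ΔH_1 − ΔH_2 = +2467 kJ, so reaction 2 has the more negative ΔH; |ΔH_1 − ΔH_2| = 2467 kJ.

Reaction 2, by 2467 kJ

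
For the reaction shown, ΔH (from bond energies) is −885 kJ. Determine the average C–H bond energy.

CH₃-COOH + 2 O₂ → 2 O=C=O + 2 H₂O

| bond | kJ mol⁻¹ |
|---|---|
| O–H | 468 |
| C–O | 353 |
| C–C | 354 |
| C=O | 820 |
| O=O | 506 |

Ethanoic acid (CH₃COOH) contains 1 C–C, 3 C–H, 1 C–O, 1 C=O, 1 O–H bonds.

D(C–H) ≈ 420 kJ/mol

Let D be the C–H bond energy.
Σ(broken) = 1×354 + 3×D + 1×353 + 1×820 + 1×468 + 2×506 = 3007 + 3D
Σ(formed) = 4×820 + 4×468 = 5152
ΔH = Σ(broken) − Σ(formed) = (3007 + 3D) − (5152) = −2145 + 3D
Setting this equal to −885 kJ gives 3D = 1260, so D = 420 kJ/mol.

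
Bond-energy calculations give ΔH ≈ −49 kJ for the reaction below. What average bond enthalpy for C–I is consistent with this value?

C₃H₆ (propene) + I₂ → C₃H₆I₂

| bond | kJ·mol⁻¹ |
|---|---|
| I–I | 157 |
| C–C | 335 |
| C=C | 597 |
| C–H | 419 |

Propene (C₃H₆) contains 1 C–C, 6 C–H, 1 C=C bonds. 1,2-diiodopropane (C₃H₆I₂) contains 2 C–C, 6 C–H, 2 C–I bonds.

D(C–I) ≈ 234 kJ/mol

Let D be the C–I bond energy.
Σ(broken) = 1×335 + 6×419 + 1×597 + 1×157 = 3603
Σ(formed) = 2×335 + 6×419 + 2×D = 3184 + 2D
ΔH = Σ(broken) − Σ(formed) = (3603) − (3184 + 2D) = +419 − 2D
Setting this equal to −49 kJ gives 2D = 468, so D = 234 kJ/mol.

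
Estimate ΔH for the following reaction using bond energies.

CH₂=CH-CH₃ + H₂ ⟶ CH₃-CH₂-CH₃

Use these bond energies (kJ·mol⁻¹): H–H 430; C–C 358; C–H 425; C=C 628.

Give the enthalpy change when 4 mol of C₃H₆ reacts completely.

Bonds broken (reactants):
  C–C: 1 × 358 = 358
  C–H: 6 × 425 = 2550
  C=C: 1 × 628 = 628
  H–H: 1 × 430 = 430
  Σ(broken) = 3966 kJ
Bonds formed (products):
  C–C: 2 × 358 = 716
  C–H: 8 × 425 = 3400
  Σ(formed) = 4116 kJ
ΔH = Σ(broken) − Σ(formed) = 3966 − 4116 = −150 kJ
For 4× the reaction as written: 4 × (−150) = −600 kJ

ΔH = −600 kJ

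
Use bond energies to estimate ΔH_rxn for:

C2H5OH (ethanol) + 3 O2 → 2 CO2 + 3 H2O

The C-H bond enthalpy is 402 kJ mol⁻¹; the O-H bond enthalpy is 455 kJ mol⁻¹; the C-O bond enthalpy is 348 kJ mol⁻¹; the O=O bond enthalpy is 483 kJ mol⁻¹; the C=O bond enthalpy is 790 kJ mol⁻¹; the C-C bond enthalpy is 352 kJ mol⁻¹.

Bonds broken (reactants):
  C-C: 1 × 352 = 352
  C-H: 5 × 402 = 2010
  C-O: 1 × 348 = 348
  O-H: 1 × 455 = 455
  O=O: 3 × 483 = 1449
  Σ(broken) = 4614 kJ
Bonds formed (products):
  C=O: 4 × 790 = 3160
  O-H: 6 × 455 = 2730
  Σ(formed) = 5890 kJ
ΔH = Σ(broken) − Σ(formed) = 4614 − 5890 = −1276 kJ

ΔH ≈ −1276 kJ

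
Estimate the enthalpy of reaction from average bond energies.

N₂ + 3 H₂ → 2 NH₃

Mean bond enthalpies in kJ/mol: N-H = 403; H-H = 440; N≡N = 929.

Bonds broken (reactants):
  H-H: 3 × 440 = 1320
  N≡N: 1 × 929 = 929
  Σ(broken) = 2249 kJ
Bonds formed (products):
  N-H: 6 × 403 = 2418
  Σ(formed) = 2418 kJ
ΔH = Σ(broken) − Σ(formed) = 2249 − 2418 = −169 kJ

ΔH ≈ −169 kJ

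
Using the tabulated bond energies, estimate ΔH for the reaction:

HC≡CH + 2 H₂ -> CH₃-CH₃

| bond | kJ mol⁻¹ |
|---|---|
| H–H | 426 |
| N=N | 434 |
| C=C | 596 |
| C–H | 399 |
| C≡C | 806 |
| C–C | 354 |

Bonds broken (reactants):
  C≡C: 1 × 806 = 806
  C–H: 2 × 399 = 798
  H–H: 2 × 426 = 852
  Σ(broken) = 2456 kJ
Bonds formed (products):
  C–C: 1 × 354 = 354
  C–H: 6 × 399 = 2394
  Σ(formed) = 2748 kJ
ΔH = Σ(broken) − Σ(formed) = 2456 − 2748 = −292 kJ

ΔH ≈ −292 kJ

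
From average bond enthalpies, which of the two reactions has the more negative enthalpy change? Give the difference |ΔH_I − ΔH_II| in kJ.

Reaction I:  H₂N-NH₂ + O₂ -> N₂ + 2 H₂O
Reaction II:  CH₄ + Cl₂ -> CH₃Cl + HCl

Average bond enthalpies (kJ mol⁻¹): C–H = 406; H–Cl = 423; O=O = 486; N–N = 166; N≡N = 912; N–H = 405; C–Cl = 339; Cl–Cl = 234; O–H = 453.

Reaction I:
  Bonds broken (reactants):
    N–H: 4 × 405 = 1620
    N–N: 1 × 166 = 166
    O=O: 1 × 486 = 486
    Σ(broken) = 2272 kJ
  Bonds formed (products):
    N≡N: 1 × 912 = 912
    O–H: 4 × 453 = 1812
    Σ(formed) = 2724 kJ
  ΔH_I = 2272 − 2724 = −452 kJ
Reaction II:
  Bonds broken (reactants):
    C–H: 4 × 406 = 1624
    Cl–Cl: 1 × 234 = 234
    Σ(broken) = 1858 kJ
  Bonds formed (products):
    C–Cl: 1 × 339 = 339
    C–H: 3 × 406 = 1218
    H–Cl: 1 × 423 = 423
    Σ(formed) = 1980 kJ
  ΔH_II = 1858 − 1980 = −122 kJ
ΔH_I − ΔH_II = −330 kJ, so reaction I has the more negative ΔH; |ΔH_I − ΔH_II| = 330 kJ.

Reaction I, by 330 kJ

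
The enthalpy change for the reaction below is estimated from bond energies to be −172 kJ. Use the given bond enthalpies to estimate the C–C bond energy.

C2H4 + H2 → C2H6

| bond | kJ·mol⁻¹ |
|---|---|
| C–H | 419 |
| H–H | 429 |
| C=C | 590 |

D(C–C) ≈ 353 kJ/mol

Let D be the C–C bond energy.
Σ(broken) = 4×419 + 1×590 + 1×429 = 2695
Σ(formed) = 1×D + 6×419 = 2514 + D
ΔH = Σ(broken) − Σ(formed) = (2695) − (2514 + D) = +181 − D
Setting this equal to −172 kJ gives D = 353 kJ/mol.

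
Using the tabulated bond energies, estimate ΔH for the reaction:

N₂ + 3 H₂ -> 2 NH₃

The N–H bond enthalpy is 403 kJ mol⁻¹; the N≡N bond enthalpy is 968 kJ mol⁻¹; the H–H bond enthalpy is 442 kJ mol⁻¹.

ΔH ≈ −124 kJ

Bonds broken (reactants):
  H–H: 3 × 442 = 1326
  N≡N: 1 × 968 = 968
  Σ(broken) = 2294 kJ
Bonds formed (products):
  N–H: 6 × 403 = 2418
  Σ(formed) = 2418 kJ
ΔH = Σ(broken) − Σ(formed) = 2294 − 2418 = −124 kJ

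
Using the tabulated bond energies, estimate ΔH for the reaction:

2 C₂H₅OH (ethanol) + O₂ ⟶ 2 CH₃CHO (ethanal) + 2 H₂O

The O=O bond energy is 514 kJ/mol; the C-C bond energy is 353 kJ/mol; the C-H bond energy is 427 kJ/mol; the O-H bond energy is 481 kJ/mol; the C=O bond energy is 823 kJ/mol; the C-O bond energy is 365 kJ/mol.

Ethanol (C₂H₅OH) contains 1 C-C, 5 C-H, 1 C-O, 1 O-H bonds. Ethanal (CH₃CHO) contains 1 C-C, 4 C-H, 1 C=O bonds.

ΔH ≈ −510 kJ

Bonds broken (reactants):
  C-C: 2 × 353 = 706
  C-H: 10 × 427 = 4270
  C-O: 2 × 365 = 730
  O-H: 2 × 481 = 962
  O=O: 1 × 514 = 514
  Σ(broken) = 7182 kJ
Bonds formed (products):
  C-C: 2 × 353 = 706
  C-H: 8 × 427 = 3416
  C=O: 2 × 823 = 1646
  O-H: 4 × 481 = 1924
  Σ(formed) = 7692 kJ
ΔH = Σ(broken) − Σ(formed) = 7182 − 7692 = −510 kJ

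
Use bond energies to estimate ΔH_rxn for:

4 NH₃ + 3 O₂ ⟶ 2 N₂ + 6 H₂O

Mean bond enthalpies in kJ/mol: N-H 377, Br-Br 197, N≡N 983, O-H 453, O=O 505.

ΔH ≈ −1363 kJ

Bonds broken (reactants):
  N-H: 12 × 377 = 4524
  O=O: 3 × 505 = 1515
  Σ(broken) = 6039 kJ
Bonds formed (products):
  N≡N: 2 × 983 = 1966
  O-H: 12 × 453 = 5436
  Σ(formed) = 7402 kJ
ΔH = Σ(broken) − Σ(formed) = 6039 − 7402 = −1363 kJ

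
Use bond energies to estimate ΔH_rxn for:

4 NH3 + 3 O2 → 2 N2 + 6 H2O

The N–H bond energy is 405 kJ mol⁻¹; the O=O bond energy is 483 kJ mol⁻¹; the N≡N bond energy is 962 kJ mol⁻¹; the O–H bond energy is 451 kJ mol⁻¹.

Bonds broken (reactants):
  N–H: 12 × 405 = 4860
  O=O: 3 × 483 = 1449
  Σ(broken) = 6309 kJ
Bonds formed (products):
  N≡N: 2 × 962 = 1924
  O–H: 12 × 451 = 5412
  Σ(formed) = 7336 kJ
ΔH = Σ(broken) − Σ(formed) = 6309 − 7336 = −1027 kJ

ΔH ≈ −1027 kJ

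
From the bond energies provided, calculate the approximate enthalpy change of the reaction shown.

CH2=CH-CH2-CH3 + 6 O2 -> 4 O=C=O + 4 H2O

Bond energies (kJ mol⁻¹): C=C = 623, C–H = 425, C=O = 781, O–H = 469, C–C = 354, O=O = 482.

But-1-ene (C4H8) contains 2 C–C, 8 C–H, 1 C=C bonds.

ΔH ≈ −2377 kJ

Bonds broken (reactants):
  C–C: 2 × 354 = 708
  C–H: 8 × 425 = 3400
  C=C: 1 × 623 = 623
  O=O: 6 × 482 = 2892
  Σ(broken) = 7623 kJ
Bonds formed (products):
  C=O: 8 × 781 = 6248
  O–H: 8 × 469 = 3752
  Σ(formed) = 10000 kJ
ΔH = Σ(broken) − Σ(formed) = 7623 − 10000 = −2377 kJ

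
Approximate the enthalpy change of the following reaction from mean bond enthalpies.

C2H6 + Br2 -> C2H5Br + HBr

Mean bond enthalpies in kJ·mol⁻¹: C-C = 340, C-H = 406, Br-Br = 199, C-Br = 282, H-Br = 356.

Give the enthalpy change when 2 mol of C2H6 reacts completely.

Bonds broken (reactants):
  Br-Br: 1 × 199 = 199
  C-C: 1 × 340 = 340
  C-H: 6 × 406 = 2436
  Σ(broken) = 2975 kJ
Bonds formed (products):
  C-Br: 1 × 282 = 282
  C-C: 1 × 340 = 340
  C-H: 5 × 406 = 2030
  H-Br: 1 × 356 = 356
  Σ(formed) = 3008 kJ
ΔH = Σ(broken) − Σ(formed) = 2975 − 3008 = −33 kJ
For 2× the reaction as written: 2 × (−33) = −66 kJ

ΔH = −66 kJ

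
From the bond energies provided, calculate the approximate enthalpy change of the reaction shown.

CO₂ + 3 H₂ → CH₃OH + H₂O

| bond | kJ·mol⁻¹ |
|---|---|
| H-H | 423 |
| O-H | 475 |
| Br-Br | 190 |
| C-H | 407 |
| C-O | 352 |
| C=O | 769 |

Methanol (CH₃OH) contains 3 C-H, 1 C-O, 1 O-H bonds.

Bonds broken (reactants):
  C=O: 2 × 769 = 1538
  H-H: 3 × 423 = 1269
  Σ(broken) = 2807 kJ
Bonds formed (products):
  C-H: 3 × 407 = 1221
  C-O: 1 × 352 = 352
  O-H: 3 × 475 = 1425
  Σ(formed) = 2998 kJ
ΔH = Σ(broken) − Σ(formed) = 2807 − 2998 = −191 kJ

ΔH ≈ −191 kJ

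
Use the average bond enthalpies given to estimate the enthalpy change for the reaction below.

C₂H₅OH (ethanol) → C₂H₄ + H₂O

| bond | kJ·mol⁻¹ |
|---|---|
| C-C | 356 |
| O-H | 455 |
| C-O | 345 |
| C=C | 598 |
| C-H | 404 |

Bonds broken (reactants):
  C-C: 1 × 356 = 356
  C-H: 5 × 404 = 2020
  C-O: 1 × 345 = 345
  O-H: 1 × 455 = 455
  Σ(broken) = 3176 kJ
Bonds formed (products):
  C-H: 4 × 404 = 1616
  C=C: 1 × 598 = 598
  O-H: 2 × 455 = 910
  Σ(formed) = 3124 kJ
ΔH = Σ(broken) − Σ(formed) = 3176 − 3124 = +52 kJ

ΔH ≈ +52 kJ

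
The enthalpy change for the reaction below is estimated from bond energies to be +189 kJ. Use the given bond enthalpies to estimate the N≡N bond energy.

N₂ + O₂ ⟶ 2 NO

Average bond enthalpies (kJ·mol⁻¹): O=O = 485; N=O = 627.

Let D be the N≡N bond energy.
Σ(broken) = 1×D + 1×485 = 485 + D
Σ(formed) = 2×627 = 1254
ΔH = Σ(broken) − Σ(formed) = (485 + D) − (1254) = −769 + D
Setting this equal to +189 kJ gives D = 958 kJ/mol.

D(N≡N) ≈ 958 kJ/mol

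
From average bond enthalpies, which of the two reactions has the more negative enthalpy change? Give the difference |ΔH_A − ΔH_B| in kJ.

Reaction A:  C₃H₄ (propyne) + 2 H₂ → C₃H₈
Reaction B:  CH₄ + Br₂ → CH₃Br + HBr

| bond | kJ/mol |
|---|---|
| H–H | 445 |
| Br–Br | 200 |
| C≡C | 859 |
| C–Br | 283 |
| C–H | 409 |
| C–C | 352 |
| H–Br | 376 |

Reaction A, by 189 kJ

Reaction A:
  Bonds broken (reactants):
    C≡C: 1 × 859 = 859
    C–C: 1 × 352 = 352
    C–H: 4 × 409 = 1636
    H–H: 2 × 445 = 890
    Σ(broken) = 3737 kJ
  Bonds formed (products):
    C–C: 2 × 352 = 704
    C–H: 8 × 409 = 3272
    Σ(formed) = 3976 kJ
  ΔH_A = 3737 − 3976 = −239 kJ
Reaction B:
  Bonds broken (reactants):
    Br–Br: 1 × 200 = 200
    C–H: 4 × 409 = 1636
    Σ(broken) = 1836 kJ
  Bonds formed (products):
    C–Br: 1 × 283 = 283
    C–H: 3 × 409 = 1227
    H–Br: 1 × 376 = 376
    Σ(formed) = 1886 kJ
  ΔH_B = 1836 − 1886 = −50 kJ
ΔH_A − ΔH_B = −189 kJ, so reaction A has the more negative ΔH; |ΔH_A − ΔH_B| = 189 kJ.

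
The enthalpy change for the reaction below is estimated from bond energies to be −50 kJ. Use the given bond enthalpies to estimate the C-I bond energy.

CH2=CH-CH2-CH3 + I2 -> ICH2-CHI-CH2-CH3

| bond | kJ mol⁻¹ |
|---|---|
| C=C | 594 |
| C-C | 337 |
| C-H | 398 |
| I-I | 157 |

D(C-I) ≈ 232 kJ/mol

Let D be the C-I bond energy.
Σ(broken) = 2×337 + 8×398 + 1×594 + 1×157 = 4609
Σ(formed) = 3×337 + 8×398 + 2×D = 4195 + 2D
ΔH = Σ(broken) − Σ(formed) = (4609) − (4195 + 2D) = +414 − 2D
Setting this equal to −50 kJ gives 2D = 464, so D = 232 kJ/mol.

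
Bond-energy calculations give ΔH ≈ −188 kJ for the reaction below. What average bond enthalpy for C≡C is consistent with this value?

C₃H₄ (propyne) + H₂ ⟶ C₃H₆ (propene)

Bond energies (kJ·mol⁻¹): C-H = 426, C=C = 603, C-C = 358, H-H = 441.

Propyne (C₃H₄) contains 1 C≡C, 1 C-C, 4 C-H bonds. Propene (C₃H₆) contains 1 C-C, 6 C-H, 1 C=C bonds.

Let D be the C≡C bond energy.
Σ(broken) = 1×D + 1×358 + 4×426 + 1×441 = 2503 + D
Σ(formed) = 1×358 + 6×426 + 1×603 = 3517
ΔH = Σ(broken) − Σ(formed) = (2503 + D) − (3517) = −1014 + D
Setting this equal to −188 kJ gives D = 826 kJ/mol.

D(C≡C) ≈ 826 kJ/mol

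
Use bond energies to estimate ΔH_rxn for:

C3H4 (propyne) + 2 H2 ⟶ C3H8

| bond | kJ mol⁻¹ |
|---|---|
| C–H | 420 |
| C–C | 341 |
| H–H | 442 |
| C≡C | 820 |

Bonds broken (reactants):
  C≡C: 1 × 820 = 820
  C–C: 1 × 341 = 341
  C–H: 4 × 420 = 1680
  H–H: 2 × 442 = 884
  Σ(broken) = 3725 kJ
Bonds formed (products):
  C–C: 2 × 341 = 682
  C–H: 8 × 420 = 3360
  Σ(formed) = 4042 kJ
ΔH = Σ(broken) − Σ(formed) = 3725 − 4042 = −317 kJ

ΔH ≈ −317 kJ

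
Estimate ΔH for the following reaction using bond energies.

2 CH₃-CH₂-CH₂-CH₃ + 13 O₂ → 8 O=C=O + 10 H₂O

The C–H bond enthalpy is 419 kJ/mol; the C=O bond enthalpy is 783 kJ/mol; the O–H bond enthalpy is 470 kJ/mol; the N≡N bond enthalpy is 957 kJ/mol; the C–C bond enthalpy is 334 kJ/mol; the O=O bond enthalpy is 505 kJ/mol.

Bonds broken (reactants):
  C–C: 6 × 334 = 2004
  C–H: 20 × 419 = 8380
  O=O: 13 × 505 = 6565
  Σ(broken) = 16949 kJ
Bonds formed (products):
  C=O: 16 × 783 = 12528
  O–H: 20 × 470 = 9400
  Σ(formed) = 21928 kJ
ΔH = Σ(broken) − Σ(formed) = 16949 − 21928 = −4979 kJ

ΔH ≈ −4979 kJ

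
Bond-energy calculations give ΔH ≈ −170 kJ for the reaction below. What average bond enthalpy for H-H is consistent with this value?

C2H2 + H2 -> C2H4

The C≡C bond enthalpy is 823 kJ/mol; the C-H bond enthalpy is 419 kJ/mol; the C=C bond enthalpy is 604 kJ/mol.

Let D be the H-H bond energy.
Σ(broken) = 1×823 + 2×419 + 1×D = 1661 + D
Σ(formed) = 4×419 + 1×604 = 2280
ΔH = Σ(broken) − Σ(formed) = (1661 + D) − (2280) = −619 + D
Setting this equal to −170 kJ gives D = 449 kJ/mol.

D(H-H) ≈ 449 kJ/mol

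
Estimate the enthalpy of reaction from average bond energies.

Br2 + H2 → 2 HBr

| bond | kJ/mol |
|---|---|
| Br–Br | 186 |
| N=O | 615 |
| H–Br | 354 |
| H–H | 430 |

Bonds broken (reactants):
  Br–Br: 1 × 186 = 186
  H–H: 1 × 430 = 430
  Σ(broken) = 616 kJ
Bonds formed (products):
  H–Br: 2 × 354 = 708
  Σ(formed) = 708 kJ
ΔH = Σ(broken) − Σ(formed) = 616 − 708 = −92 kJ

ΔH ≈ −92 kJ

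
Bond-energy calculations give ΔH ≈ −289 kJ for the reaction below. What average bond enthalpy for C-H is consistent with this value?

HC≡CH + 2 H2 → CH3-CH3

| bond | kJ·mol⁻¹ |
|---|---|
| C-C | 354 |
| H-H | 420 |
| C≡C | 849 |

D(C-H) ≈ 406 kJ/mol

Let D be the C-H bond energy.
Σ(broken) = 1×849 + 2×D + 2×420 = 1689 + 2D
Σ(formed) = 1×354 + 6×D = 354 + 6D
ΔH = Σ(broken) − Σ(formed) = (1689 + 2D) − (354 + 6D) = +1335 − 4D
Setting this equal to −289 kJ gives 4D = 1624, so D = 406 kJ/mol.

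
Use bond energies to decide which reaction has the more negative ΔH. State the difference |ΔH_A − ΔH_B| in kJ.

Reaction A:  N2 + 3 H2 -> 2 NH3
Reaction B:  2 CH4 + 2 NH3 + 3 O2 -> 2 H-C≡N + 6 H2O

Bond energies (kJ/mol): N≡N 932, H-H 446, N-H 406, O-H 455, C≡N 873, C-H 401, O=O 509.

Reaction A:
  Bonds broken (reactants):
    H-H: 3 × 446 = 1338
    N≡N: 1 × 932 = 932
    Σ(broken) = 2270 kJ
  Bonds formed (products):
    N-H: 6 × 406 = 2436
    Σ(formed) = 2436 kJ
  ΔH_A = 2270 − 2436 = −166 kJ
Reaction B:
  Bonds broken (reactants):
    C-H: 8 × 401 = 3208
    N-H: 6 × 406 = 2436
    O=O: 3 × 509 = 1527
    Σ(broken) = 7171 kJ
  Bonds formed (products):
    C≡N: 2 × 873 = 1746
    C-H: 2 × 401 = 802
    O-H: 12 × 455 = 5460
    Σ(formed) = 8008 kJ
  ΔH_B = 7171 − 8008 = −837 kJ
ΔH_A − ΔH_B = +671 kJ, so reaction B has the more negative ΔH; |ΔH_A − ΔH_B| = 671 kJ.

Reaction B, by 671 kJ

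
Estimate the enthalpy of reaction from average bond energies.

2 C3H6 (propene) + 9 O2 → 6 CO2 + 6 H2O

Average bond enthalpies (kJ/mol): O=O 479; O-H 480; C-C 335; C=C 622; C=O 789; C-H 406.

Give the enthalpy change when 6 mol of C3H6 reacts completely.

ΔH = −12393 kJ

Bonds broken (reactants):
  C-C: 2 × 335 = 670
  C-H: 12 × 406 = 4872
  C=C: 2 × 622 = 1244
  O=O: 9 × 479 = 4311
  Σ(broken) = 11097 kJ
Bonds formed (products):
  C=O: 12 × 789 = 9468
  O-H: 12 × 480 = 5760
  Σ(formed) = 15228 kJ
ΔH = Σ(broken) − Σ(formed) = 11097 − 15228 = −4131 kJ
For 3× the reaction as written: 3 × (−4131) = −12393 kJ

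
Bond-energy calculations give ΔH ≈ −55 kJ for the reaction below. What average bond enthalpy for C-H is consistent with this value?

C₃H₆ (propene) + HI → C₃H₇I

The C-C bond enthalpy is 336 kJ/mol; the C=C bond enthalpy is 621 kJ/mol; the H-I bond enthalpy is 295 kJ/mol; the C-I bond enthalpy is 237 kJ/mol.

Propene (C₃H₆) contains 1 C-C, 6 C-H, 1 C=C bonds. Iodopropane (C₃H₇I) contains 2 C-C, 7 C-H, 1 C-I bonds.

D(C-H) ≈ 398 kJ/mol

Let D be the C-H bond energy.
Σ(broken) = 1×336 + 6×D + 1×621 + 1×295 = 1252 + 6D
Σ(formed) = 2×336 + 7×D + 1×237 = 909 + 7D
ΔH = Σ(broken) − Σ(formed) = (1252 + 6D) − (909 + 7D) = +343 − D
Setting this equal to −55 kJ gives D = 398 kJ/mol.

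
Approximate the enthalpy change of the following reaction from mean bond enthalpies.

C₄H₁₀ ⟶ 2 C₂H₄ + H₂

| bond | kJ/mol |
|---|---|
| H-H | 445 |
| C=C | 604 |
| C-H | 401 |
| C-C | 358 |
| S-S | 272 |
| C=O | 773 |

Bonds broken (reactants):
  C-C: 3 × 358 = 1074
  C-H: 10 × 401 = 4010
  Σ(broken) = 5084 kJ
Bonds formed (products):
  C-H: 8 × 401 = 3208
  C=C: 2 × 604 = 1208
  H-H: 1 × 445 = 445
  Σ(formed) = 4861 kJ
ΔH = Σ(broken) − Σ(formed) = 5084 − 4861 = +223 kJ

ΔH ≈ +223 kJ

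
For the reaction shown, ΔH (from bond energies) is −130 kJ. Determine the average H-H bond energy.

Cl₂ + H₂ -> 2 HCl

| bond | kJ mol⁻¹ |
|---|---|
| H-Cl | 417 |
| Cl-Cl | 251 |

D(H-H) ≈ 453 kJ/mol

Let D be the H-H bond energy.
Σ(broken) = 1×251 + 1×D = 251 + D
Σ(formed) = 2×417 = 834
ΔH = Σ(broken) − Σ(formed) = (251 + D) − (834) = −583 + D
Setting this equal to −130 kJ gives D = 453 kJ/mol.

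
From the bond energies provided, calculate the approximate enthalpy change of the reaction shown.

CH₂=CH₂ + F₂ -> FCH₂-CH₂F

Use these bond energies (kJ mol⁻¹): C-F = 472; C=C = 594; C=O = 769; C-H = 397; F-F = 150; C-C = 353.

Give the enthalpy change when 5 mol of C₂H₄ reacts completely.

ΔH = −2765 kJ

Bonds broken (reactants):
  C-H: 4 × 397 = 1588
  C=C: 1 × 594 = 594
  F-F: 1 × 150 = 150
  Σ(broken) = 2332 kJ
Bonds formed (products):
  C-C: 1 × 353 = 353
  C-F: 2 × 472 = 944
  C-H: 4 × 397 = 1588
  Σ(formed) = 2885 kJ
ΔH = Σ(broken) − Σ(formed) = 2332 − 2885 = −553 kJ
For 5× the reaction as written: 5 × (−553) = −2765 kJ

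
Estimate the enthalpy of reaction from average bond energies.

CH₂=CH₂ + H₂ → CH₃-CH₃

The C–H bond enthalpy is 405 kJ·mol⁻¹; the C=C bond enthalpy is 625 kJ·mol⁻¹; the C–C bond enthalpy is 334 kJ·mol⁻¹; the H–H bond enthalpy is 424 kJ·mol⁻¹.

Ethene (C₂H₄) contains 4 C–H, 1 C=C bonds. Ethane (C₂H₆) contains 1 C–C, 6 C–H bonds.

ΔH ≈ −95 kJ

Bonds broken (reactants):
  C–H: 4 × 405 = 1620
  C=C: 1 × 625 = 625
  H–H: 1 × 424 = 424
  Σ(broken) = 2669 kJ
Bonds formed (products):
  C–C: 1 × 334 = 334
  C–H: 6 × 405 = 2430
  Σ(formed) = 2764 kJ
ΔH = Σ(broken) − Σ(formed) = 2669 − 2764 = −95 kJ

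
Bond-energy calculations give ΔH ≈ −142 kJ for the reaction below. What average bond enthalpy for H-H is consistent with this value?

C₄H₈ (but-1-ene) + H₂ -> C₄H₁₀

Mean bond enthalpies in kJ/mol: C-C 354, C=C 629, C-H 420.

Let D be the H-H bond energy.
Σ(broken) = 2×354 + 8×420 + 1×629 + 1×D = 4697 + D
Σ(formed) = 3×354 + 10×420 = 5262
ΔH = Σ(broken) − Σ(formed) = (4697 + D) − (5262) = −565 + D
Setting this equal to −142 kJ gives D = 423 kJ/mol.

D(H-H) ≈ 423 kJ/mol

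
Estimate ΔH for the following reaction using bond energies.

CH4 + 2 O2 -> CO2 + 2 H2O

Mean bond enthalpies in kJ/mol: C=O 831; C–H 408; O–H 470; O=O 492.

ΔH ≈ −926 kJ

Bonds broken (reactants):
  C–H: 4 × 408 = 1632
  O=O: 2 × 492 = 984
  Σ(broken) = 2616 kJ
Bonds formed (products):
  C=O: 2 × 831 = 1662
  O–H: 4 × 470 = 1880
  Σ(formed) = 3542 kJ
ΔH = Σ(broken) − Σ(formed) = 2616 − 3542 = −926 kJ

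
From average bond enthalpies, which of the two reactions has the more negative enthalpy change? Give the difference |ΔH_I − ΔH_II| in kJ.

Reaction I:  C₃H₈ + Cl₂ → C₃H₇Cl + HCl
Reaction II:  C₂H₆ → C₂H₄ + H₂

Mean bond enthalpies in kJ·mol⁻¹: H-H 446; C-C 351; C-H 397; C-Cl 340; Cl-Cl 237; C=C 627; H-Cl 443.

Reaction I, by 221 kJ

Reaction I:
  Bonds broken (reactants):
    C-C: 2 × 351 = 702
    C-H: 8 × 397 = 3176
    Cl-Cl: 1 × 237 = 237
    Σ(broken) = 4115 kJ
  Bonds formed (products):
    C-C: 2 × 351 = 702
    C-Cl: 1 × 340 = 340
    C-H: 7 × 397 = 2779
    H-Cl: 1 × 443 = 443
    Σ(formed) = 4264 kJ
  ΔH_I = 4115 − 4264 = −149 kJ
Reaction II:
  Bonds broken (reactants):
    C-C: 1 × 351 = 351
    C-H: 6 × 397 = 2382
    Σ(broken) = 2733 kJ
  Bonds formed (products):
    C-H: 4 × 397 = 1588
    C=C: 1 × 627 = 627
    H-H: 1 × 446 = 446
    Σ(formed) = 2661 kJ
  ΔH_II = 2733 − 2661 = +72 kJ
ΔH_I − ΔH_II = −221 kJ, so reaction I has the more negative ΔH; |ΔH_I − ΔH_II| = 221 kJ.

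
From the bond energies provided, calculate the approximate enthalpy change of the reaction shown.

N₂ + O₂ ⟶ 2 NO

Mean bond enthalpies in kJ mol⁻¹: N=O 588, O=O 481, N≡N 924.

Bonds broken (reactants):
  N≡N: 1 × 924 = 924
  O=O: 1 × 481 = 481
  Σ(broken) = 1405 kJ
Bonds formed (products):
  N=O: 2 × 588 = 1176
  Σ(formed) = 1176 kJ
ΔH = Σ(broken) − Σ(formed) = 1405 − 1176 = +229 kJ

ΔH ≈ +229 kJ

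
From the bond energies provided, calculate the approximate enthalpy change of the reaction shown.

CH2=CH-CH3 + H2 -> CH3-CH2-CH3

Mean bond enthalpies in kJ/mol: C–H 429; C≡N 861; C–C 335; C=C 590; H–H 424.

ΔH ≈ −179 kJ

Bonds broken (reactants):
  C–C: 1 × 335 = 335
  C–H: 6 × 429 = 2574
  C=C: 1 × 590 = 590
  H–H: 1 × 424 = 424
  Σ(broken) = 3923 kJ
Bonds formed (products):
  C–C: 2 × 335 = 670
  C–H: 8 × 429 = 3432
  Σ(formed) = 4102 kJ
ΔH = Σ(broken) − Σ(formed) = 3923 − 4102 = −179 kJ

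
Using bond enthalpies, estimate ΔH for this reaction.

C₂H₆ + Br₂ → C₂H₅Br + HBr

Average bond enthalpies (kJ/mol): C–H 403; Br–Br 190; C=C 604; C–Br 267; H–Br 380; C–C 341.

Bonds broken (reactants):
  Br–Br: 1 × 190 = 190
  C–C: 1 × 341 = 341
  C–H: 6 × 403 = 2418
  Σ(broken) = 2949 kJ
Bonds formed (products):
  C–Br: 1 × 267 = 267
  C–C: 1 × 341 = 341
  C–H: 5 × 403 = 2015
  H–Br: 1 × 380 = 380
  Σ(formed) = 3003 kJ
ΔH = Σ(broken) − Σ(formed) = 2949 − 3003 = −54 kJ

ΔH ≈ −54 kJ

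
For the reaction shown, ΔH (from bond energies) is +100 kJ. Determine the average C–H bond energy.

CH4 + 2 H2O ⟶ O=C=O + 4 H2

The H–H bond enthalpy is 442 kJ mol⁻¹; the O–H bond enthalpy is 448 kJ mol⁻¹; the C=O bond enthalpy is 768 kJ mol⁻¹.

D(C–H) ≈ 403 kJ/mol

Let D be the C–H bond energy.
Σ(broken) = 4×D + 4×448 = 1792 + 4D
Σ(formed) = 2×768 + 4×442 = 3304
ΔH = Σ(broken) − Σ(formed) = (1792 + 4D) − (3304) = −1512 + 4D
Setting this equal to +100 kJ gives 4D = 1612, so D = 403 kJ/mol.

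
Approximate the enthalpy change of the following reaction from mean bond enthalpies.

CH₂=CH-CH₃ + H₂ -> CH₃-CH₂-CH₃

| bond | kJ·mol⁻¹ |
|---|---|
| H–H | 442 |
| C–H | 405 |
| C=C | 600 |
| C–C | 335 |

Bonds broken (reactants):
  C–C: 1 × 335 = 335
  C–H: 6 × 405 = 2430
  C=C: 1 × 600 = 600
  H–H: 1 × 442 = 442
  Σ(broken) = 3807 kJ
Bonds formed (products):
  C–C: 2 × 335 = 670
  C–H: 8 × 405 = 3240
  Σ(formed) = 3910 kJ
ΔH = Σ(broken) − Σ(formed) = 3807 − 3910 = −103 kJ

ΔH ≈ −103 kJ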